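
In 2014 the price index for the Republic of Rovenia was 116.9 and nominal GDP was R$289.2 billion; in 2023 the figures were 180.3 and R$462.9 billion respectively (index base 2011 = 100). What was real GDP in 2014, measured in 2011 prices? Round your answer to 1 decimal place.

R$247.4 billion

Real GDP = Nominal / (price index/100) = 289.2 / 1.169 = 247.39.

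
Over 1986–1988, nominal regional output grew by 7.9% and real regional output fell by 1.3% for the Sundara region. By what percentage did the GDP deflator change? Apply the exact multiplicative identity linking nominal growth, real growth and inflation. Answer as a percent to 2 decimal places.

(1 + g_nom) = (1 + g_real)(1 + π), so π = 1.0790 / 0.9870 − 1 = 0.09321.

9.32%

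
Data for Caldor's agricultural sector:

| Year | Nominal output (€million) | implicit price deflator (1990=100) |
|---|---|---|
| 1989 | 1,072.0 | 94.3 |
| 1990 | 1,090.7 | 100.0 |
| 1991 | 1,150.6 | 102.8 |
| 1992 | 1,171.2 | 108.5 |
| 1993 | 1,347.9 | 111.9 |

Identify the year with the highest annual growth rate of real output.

1993

1990: real = 1090.7/1.000 = 1090.70; growth vs 1989 (1136.80) = -4.06%.
1991: real = 1150.6/1.028 = 1119.26; growth vs 1990 (1090.70) = 2.62%.
1992: real = 1171.2/1.085 = 1079.45; growth vs 1991 (1119.26) = -3.56%.
1993: real = 1347.9/1.119 = 1204.56; growth vs 1992 (1079.45) = 11.59%.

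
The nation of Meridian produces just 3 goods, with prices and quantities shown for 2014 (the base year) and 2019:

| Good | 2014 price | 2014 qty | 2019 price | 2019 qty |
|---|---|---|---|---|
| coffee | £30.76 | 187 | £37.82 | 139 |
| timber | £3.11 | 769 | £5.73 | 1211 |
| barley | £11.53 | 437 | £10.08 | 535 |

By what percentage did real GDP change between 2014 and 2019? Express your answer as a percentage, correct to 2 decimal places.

7.80%

Real GDP 2014 = Nominal GDP 2014 = 30.76·187 + 3.11·769 + 11.53·437 = 13182.32.
Real GDP 2019 (at 2014 prices) = 30.76·139 + 3.11·1211 + 11.53·535 = 14210.40.
Real growth = 14210.40/13182.32 − 1 = 0.0780.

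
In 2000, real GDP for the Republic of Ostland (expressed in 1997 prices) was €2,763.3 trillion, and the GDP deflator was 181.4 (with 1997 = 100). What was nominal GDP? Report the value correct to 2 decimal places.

Nominal GDP = Real × (GDP deflator/100) = 2763.3 × 1.814 = 5012.63.

€5,012.63 trillion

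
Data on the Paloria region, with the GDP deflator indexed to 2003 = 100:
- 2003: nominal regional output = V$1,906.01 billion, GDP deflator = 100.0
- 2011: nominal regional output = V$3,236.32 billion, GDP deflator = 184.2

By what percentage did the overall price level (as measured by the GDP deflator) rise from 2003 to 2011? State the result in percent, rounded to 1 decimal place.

84.2%

Price-level change = 184.2 / 100.0 − 1 = 0.8420.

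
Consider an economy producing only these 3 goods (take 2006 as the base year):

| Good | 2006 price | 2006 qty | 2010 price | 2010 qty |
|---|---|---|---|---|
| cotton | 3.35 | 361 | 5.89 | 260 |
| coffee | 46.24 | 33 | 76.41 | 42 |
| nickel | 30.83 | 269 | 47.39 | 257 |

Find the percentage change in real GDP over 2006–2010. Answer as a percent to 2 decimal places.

Real GDP 2006 = Nominal GDP 2006 = 3.35·361 + 46.24·33 + 30.83·269 = 11028.54.
Real GDP 2010 (at 2006 prices) = 3.35·260 + 46.24·42 + 30.83·257 = 10736.39.
Real growth = 10736.39/11028.54 − 1 = -0.0265.

-2.65%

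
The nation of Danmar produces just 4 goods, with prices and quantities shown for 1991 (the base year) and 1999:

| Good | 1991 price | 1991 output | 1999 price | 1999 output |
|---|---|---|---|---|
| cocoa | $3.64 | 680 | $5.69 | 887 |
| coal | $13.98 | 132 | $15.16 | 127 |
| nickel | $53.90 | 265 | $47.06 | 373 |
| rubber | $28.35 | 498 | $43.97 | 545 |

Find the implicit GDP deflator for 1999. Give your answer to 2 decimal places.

Nominal GDP 1999 = 5.69·887 + 15.16·127 + 47.06·373 + 43.97·545 = 48489.38.
Real GDP 1999 (at 1991 prices) = 3.64·887 + 13.98·127 + 53.90·373 + 28.35·545 = 40559.59.
Deflator = Nominal/Real × 100 = 48489.38/40559.59 × 100 = 119.551.

119.55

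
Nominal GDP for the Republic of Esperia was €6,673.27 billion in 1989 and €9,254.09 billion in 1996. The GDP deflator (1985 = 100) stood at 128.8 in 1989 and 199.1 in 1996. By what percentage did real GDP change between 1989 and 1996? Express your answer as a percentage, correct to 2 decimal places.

Deflate each year: 1989 → 6673.27/1.288 = 5181.11; 1996 → 9254.09/1.991 = 4647.96.
So real GDP changed by 4647.96/5181.11 − 1 = -0.1029, i.e. -10.29%.

-10.29%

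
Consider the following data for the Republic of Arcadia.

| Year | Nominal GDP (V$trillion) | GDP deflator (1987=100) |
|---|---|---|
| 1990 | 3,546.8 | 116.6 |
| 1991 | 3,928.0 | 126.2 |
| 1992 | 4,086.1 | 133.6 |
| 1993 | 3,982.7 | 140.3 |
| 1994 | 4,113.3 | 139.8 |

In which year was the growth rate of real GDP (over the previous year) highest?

1991: real = 3928.0/1.262 = 3112.52; growth vs 1990 (3041.85) = 2.32%.
1992: real = 4086.1/1.336 = 3058.46; growth vs 1991 (3112.52) = -1.74%.
1993: real = 3982.7/1.403 = 2838.70; growth vs 1992 (3058.46) = -7.19%.
1994: real = 4113.3/1.398 = 2942.27; growth vs 1993 (2838.70) = 3.65%.

1994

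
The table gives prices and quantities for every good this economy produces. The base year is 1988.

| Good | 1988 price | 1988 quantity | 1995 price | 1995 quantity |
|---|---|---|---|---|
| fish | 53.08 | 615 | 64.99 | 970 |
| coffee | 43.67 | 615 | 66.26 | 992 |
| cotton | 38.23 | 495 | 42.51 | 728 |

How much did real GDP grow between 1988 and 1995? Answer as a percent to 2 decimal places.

56.38%

Real GDP 1988 = Nominal GDP 1988 = 53.08·615 + 43.67·615 + 38.23·495 = 78425.10.
Real GDP 1995 (at 1988 prices) = 53.08·970 + 43.67·992 + 38.23·728 = 122639.68.
Real growth = 122639.68/78425.10 − 1 = 0.5638.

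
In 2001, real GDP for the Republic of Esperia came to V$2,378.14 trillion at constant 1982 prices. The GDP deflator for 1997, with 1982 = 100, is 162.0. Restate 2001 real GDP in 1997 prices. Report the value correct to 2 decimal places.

Real GDP in 1997 prices = Real GDP in 1982 prices × (P_1997/P_1982) = 2378.14 × 1.620 = 3852.59.

V$3,852.59 trillion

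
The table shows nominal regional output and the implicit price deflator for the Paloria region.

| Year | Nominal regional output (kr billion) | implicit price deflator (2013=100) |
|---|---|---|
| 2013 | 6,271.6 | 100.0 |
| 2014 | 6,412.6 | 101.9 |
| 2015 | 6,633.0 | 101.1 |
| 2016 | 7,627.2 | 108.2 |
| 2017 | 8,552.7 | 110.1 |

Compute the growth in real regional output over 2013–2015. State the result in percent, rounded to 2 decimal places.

Real regional output 2013 = 6271.6/1.000 = 6271.60.
Real regional output 2015 = 6633.0/1.011 = 6560.83.
Change = 6560.83/6271.60 − 1 = 0.0461.

4.61%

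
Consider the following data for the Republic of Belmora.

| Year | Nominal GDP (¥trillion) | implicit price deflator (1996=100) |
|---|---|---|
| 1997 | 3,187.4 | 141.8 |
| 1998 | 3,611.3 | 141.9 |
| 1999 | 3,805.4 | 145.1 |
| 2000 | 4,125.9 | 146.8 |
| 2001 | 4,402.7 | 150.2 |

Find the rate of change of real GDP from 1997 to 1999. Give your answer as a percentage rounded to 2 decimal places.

Real GDP 1997 = 3187.4/1.418 = 2247.81.
Real GDP 1999 = 3805.4/1.451 = 2622.61.
Change = 2622.61/2247.81 − 1 = 0.1667.

16.67%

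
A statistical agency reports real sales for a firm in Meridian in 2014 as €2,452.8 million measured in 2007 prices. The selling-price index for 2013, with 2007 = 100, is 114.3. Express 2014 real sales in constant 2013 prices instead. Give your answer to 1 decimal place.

€2,803.6 million

Real sales in 2013 prices = Real sales in 2007 prices × (P_2013/P_2007) = 2452.8 × 1.143 = 2803.55.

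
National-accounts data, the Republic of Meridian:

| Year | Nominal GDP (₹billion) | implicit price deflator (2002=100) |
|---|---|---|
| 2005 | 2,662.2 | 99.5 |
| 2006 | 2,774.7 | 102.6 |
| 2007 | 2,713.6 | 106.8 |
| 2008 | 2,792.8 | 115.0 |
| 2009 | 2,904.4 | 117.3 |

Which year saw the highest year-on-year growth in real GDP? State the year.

2009

2006: real = 2774.7/1.026 = 2704.39; growth vs 2005 (2675.58) = 1.08%.
2007: real = 2713.6/1.068 = 2540.82; growth vs 2006 (2704.39) = -6.05%.
2008: real = 2792.8/1.150 = 2428.52; growth vs 2007 (2540.82) = -4.42%.
2009: real = 2904.4/1.173 = 2476.04; growth vs 2008 (2428.52) = 1.96%.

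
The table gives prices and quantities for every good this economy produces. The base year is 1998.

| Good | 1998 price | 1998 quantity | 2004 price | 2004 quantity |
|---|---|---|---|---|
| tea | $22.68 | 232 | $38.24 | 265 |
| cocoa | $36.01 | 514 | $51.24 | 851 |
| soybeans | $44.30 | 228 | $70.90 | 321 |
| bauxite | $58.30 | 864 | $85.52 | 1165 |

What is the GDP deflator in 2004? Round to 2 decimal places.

148.26

Nominal GDP 2004 = 38.24·265 + 51.24·851 + 70.90·321 + 85.52·1165 = 176128.54.
Real GDP 2004 (at 1998 prices) = 22.68·265 + 36.01·851 + 44.30·321 + 58.30·1165 = 118794.51.
Deflator = Nominal/Real × 100 = 176128.54/118794.51 × 100 = 148.263.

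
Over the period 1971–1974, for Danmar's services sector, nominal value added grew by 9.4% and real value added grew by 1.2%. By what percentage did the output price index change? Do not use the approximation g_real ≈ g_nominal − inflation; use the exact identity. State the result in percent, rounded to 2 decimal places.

(1 + g_nom) = (1 + g_real)(1 + π), so π = 1.0940 / 1.0120 − 1 = 0.08103.

8.10%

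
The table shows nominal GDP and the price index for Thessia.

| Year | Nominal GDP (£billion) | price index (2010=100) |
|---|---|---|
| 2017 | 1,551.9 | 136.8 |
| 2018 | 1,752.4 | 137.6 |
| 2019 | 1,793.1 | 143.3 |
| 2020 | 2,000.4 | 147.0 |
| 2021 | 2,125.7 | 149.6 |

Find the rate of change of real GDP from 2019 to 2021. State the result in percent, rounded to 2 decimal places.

Real GDP 2019 = 1793.1/1.433 = 1251.29.
Real GDP 2021 = 2125.7/1.496 = 1420.92.
Change = 1420.92/1251.29 − 1 = 0.1356.

13.56%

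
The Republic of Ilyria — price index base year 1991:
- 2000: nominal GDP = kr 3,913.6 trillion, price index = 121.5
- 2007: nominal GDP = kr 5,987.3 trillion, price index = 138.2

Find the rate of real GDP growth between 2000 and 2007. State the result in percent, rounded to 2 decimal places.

Real GDP 2000 = 3913.6 / 1.215 = 3221.07.
Real GDP 2007 = 5987.3 / 1.382 = 4332.34.
Real growth = 4332.34 / 3221.07 − 1 = 0.3450.

34.50%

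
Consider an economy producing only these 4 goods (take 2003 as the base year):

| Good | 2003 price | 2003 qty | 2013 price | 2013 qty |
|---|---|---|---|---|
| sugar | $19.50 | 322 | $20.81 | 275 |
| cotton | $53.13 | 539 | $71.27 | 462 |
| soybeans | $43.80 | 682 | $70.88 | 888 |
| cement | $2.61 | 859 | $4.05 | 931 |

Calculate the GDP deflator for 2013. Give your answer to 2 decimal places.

Nominal GDP 2013 = 20.81·275 + 71.27·462 + 70.88·888 + 4.05·931 = 105361.48.
Real GDP 2013 (at 2003 prices) = 19.50·275 + 53.13·462 + 43.80·888 + 2.61·931 = 71232.87.
Deflator = Nominal/Real × 100 = 105361.48/71232.87 × 100 = 147.911.

147.91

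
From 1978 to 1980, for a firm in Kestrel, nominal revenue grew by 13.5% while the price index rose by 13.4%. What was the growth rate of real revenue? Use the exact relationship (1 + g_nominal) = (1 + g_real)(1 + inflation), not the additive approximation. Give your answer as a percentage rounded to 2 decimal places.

0.09%

(1 + g_nom) = (1 + g_real)(1 + π), so g_real = 1.1350 / 1.1340 − 1 = 0.00088.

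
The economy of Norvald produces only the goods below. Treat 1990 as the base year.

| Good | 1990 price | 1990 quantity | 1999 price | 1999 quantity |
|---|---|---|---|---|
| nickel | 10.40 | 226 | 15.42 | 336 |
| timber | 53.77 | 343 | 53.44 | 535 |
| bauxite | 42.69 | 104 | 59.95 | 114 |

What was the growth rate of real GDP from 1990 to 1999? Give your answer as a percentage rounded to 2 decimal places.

47.14%

Real GDP 1990 = Nominal GDP 1990 = 10.40·226 + 53.77·343 + 42.69·104 = 25233.27.
Real GDP 1999 (at 1990 prices) = 10.40·336 + 53.77·535 + 42.69·114 = 37128.01.
Real growth = 37128.01/25233.27 − 1 = 0.4714.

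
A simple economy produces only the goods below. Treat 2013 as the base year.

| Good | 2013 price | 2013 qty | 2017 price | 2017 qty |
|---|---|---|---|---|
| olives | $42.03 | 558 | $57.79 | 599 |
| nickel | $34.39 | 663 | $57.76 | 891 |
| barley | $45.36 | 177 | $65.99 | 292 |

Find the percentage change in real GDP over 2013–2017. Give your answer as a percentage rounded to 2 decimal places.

Real GDP 2013 = Nominal GDP 2013 = 42.03·558 + 34.39·663 + 45.36·177 = 54282.03.
Real GDP 2017 (at 2013 prices) = 42.03·599 + 34.39·891 + 45.36·292 = 69062.58.
Real growth = 69062.58/54282.03 − 1 = 0.2723.

27.23%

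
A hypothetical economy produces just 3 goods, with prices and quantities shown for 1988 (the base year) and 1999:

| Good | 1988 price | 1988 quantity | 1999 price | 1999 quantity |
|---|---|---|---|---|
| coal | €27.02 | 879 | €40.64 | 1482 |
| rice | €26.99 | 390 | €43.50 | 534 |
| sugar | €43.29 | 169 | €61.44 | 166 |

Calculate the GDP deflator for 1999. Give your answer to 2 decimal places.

151.94

Nominal GDP 1999 = 40.64·1482 + 43.50·534 + 61.44·166 = 93656.52.
Real GDP 1999 (at 1988 prices) = 27.02·1482 + 26.99·534 + 43.29·166 = 61642.44.
Deflator = Nominal/Real × 100 = 93656.52/61642.44 × 100 = 151.935.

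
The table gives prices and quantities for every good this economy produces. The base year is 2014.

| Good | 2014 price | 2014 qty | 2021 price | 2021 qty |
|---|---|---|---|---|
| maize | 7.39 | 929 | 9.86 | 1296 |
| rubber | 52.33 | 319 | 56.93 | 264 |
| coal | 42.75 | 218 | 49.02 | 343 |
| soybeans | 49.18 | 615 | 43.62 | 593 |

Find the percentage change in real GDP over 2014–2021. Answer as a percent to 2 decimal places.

Real GDP 2014 = Nominal GDP 2014 = 7.39·929 + 52.33·319 + 42.75·218 + 49.18·615 = 63123.78.
Real GDP 2021 (at 2014 prices) = 7.39·1296 + 52.33·264 + 42.75·343 + 49.18·593 = 67219.55.
Real growth = 67219.55/63123.78 − 1 = 0.0649.

6.49%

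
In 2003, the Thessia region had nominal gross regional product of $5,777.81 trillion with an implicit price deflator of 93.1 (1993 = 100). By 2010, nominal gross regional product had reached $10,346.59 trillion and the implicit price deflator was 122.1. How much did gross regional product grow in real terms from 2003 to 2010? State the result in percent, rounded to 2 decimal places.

36.54%

Deflate each year: 2003 → 5777.81/0.931 = 6206.03; 2010 → 10346.59/1.221 = 8473.87.
So real gross regional product changed by 8473.87/6206.03 − 1 = 0.3654, i.e. 36.54%.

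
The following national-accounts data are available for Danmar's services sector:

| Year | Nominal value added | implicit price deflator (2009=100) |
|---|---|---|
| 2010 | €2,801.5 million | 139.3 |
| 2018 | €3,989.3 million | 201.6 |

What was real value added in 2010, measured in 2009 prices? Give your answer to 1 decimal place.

Real value added = Nominal / (implicit price deflator/100) = 2801.5 / 1.393 = 2011.13.

€2,011.1 million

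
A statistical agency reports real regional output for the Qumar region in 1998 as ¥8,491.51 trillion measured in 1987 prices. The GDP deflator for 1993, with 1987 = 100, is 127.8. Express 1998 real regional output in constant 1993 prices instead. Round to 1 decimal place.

¥10,852.1 trillion

Real regional output in 1993 prices = Real regional output in 1987 prices × (P_1993/P_1987) = 8491.51 × 1.278 = 10852.15.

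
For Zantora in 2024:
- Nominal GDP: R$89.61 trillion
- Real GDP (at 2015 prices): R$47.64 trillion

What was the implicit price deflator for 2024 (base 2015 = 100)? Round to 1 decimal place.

implicit price deflator = (Nominal / Real) × 100 = 89.61 / 47.64 × 100 = 188.10.

188.1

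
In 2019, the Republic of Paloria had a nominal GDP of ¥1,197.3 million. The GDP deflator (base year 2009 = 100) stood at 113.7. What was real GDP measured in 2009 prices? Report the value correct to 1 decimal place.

¥1,053.0 million

Real GDP = Nominal / (GDP deflator/100) = 1197.3 / 1.137 = 1053.03.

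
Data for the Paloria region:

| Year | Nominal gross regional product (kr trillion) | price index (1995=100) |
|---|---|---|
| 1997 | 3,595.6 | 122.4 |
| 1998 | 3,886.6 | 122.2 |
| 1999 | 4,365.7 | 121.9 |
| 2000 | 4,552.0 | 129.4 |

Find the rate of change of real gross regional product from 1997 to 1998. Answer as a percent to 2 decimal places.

8.27%

Real gross regional product 1997 = 3595.6/1.224 = 2937.58.
Real gross regional product 1998 = 3886.6/1.222 = 3180.52.
Change = 3180.52/2937.58 − 1 = 0.0827.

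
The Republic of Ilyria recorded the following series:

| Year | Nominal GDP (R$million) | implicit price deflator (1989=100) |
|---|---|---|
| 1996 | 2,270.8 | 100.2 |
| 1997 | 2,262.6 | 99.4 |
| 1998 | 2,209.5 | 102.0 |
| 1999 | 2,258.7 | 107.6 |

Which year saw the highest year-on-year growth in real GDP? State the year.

1997

1997: real = 2262.6/0.994 = 2276.26; growth vs 1996 (2266.27) = 0.44%.
1998: real = 2209.5/1.020 = 2166.18; growth vs 1997 (2276.26) = -4.84%.
1999: real = 2258.7/1.076 = 2099.16; growth vs 1998 (2166.18) = -3.09%.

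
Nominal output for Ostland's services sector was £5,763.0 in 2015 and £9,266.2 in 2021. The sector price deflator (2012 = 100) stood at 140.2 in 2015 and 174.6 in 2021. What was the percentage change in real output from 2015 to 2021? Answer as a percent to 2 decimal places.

29.11%

Real output 2015 = 5763.0 / 1.402 = 4110.56.
Real output 2021 = 9266.2 / 1.746 = 5307.10.
Real growth = 5307.10 / 4110.56 − 1 = 0.2911.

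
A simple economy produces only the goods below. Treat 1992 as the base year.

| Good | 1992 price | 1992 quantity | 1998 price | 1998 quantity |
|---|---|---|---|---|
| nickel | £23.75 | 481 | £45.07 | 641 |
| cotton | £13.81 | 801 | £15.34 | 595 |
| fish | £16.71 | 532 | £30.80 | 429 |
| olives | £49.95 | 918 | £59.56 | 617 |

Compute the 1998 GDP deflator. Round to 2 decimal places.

Nominal GDP 1998 = 45.07·641 + 15.34·595 + 30.80·429 + 59.56·617 = 87978.89.
Real GDP 1998 (at 1992 prices) = 23.75·641 + 13.81·595 + 16.71·429 + 49.95·617 = 61428.44.
Deflator = Nominal/Real × 100 = 87978.89/61428.44 × 100 = 143.222.

143.22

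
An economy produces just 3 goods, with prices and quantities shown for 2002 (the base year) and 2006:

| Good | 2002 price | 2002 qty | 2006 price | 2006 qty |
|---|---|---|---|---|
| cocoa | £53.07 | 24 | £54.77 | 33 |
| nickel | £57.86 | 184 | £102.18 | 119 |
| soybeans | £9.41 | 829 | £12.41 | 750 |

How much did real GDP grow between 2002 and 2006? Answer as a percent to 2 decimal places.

Real GDP 2002 = Nominal GDP 2002 = 53.07·24 + 57.86·184 + 9.41·829 = 19720.81.
Real GDP 2006 (at 2002 prices) = 53.07·33 + 57.86·119 + 9.41·750 = 15694.15.
Real growth = 15694.15/19720.81 − 1 = -0.2042.

-20.42%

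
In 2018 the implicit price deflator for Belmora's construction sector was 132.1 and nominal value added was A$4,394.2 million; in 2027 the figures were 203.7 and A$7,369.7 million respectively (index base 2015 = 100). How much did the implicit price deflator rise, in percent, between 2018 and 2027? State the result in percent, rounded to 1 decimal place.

54.2%

Price-level change = 203.7 / 132.1 − 1 = 0.5420.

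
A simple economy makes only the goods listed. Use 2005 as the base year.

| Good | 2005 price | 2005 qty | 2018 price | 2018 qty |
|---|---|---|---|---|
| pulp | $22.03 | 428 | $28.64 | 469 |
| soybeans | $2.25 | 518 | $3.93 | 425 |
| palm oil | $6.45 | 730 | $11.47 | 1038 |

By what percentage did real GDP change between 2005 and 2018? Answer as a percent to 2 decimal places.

17.52%

Real GDP 2005 = Nominal GDP 2005 = 22.03·428 + 2.25·518 + 6.45·730 = 15302.84.
Real GDP 2018 (at 2005 prices) = 22.03·469 + 2.25·425 + 6.45·1038 = 17983.42.
Real growth = 17983.42/15302.84 − 1 = 0.1752.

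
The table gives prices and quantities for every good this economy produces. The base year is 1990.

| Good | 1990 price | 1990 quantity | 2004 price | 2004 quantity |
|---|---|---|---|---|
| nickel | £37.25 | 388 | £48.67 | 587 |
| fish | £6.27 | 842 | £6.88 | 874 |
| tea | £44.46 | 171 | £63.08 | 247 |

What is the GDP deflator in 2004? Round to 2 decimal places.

130.88

Nominal GDP 2004 = 48.67·587 + 6.88·874 + 63.08·247 = 50163.17.
Real GDP 2004 (at 1990 prices) = 37.25·587 + 6.27·874 + 44.46·247 = 38327.35.
Deflator = Nominal/Real × 100 = 50163.17/38327.35 × 100 = 130.881.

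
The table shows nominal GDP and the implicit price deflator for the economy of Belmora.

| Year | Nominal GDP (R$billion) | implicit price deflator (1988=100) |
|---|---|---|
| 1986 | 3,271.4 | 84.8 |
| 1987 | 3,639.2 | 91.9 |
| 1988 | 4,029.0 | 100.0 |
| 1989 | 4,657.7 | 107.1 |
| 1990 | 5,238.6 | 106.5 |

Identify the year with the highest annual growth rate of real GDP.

1990

1987: real = 3639.2/0.919 = 3959.96; growth vs 1986 (3857.78) = 2.65%.
1988: real = 4029.0/1.000 = 4029.00; growth vs 1987 (3959.96) = 1.74%.
1989: real = 4657.7/1.071 = 4348.93; growth vs 1988 (4029.00) = 7.94%.
1990: real = 5238.6/1.065 = 4918.87; growth vs 1989 (4348.93) = 13.11%.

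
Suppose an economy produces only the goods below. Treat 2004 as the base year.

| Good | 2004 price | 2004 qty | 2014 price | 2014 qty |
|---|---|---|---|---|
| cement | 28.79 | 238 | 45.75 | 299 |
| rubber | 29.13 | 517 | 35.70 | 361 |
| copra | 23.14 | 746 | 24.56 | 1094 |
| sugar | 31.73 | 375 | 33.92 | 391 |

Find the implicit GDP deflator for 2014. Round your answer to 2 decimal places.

Nominal GDP 2014 = 45.75·299 + 35.70·361 + 24.56·1094 + 33.92·391 = 66698.31.
Real GDP 2014 (at 2004 prices) = 28.79·299 + 29.13·361 + 23.14·1094 + 31.73·391 = 56845.73.
Deflator = Nominal/Real × 100 = 66698.31/56845.73 × 100 = 117.332.

117.33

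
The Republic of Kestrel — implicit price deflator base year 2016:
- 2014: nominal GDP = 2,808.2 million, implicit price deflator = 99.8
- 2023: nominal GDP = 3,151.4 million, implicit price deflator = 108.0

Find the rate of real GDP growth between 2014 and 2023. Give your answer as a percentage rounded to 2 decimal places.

3.70%

Real GDP 2014 = 2808.2 / 0.998 = 2813.83.
Real GDP 2023 = 3151.4 / 1.080 = 2917.96.
Real growth = 2917.96 / 2813.83 − 1 = 0.0370.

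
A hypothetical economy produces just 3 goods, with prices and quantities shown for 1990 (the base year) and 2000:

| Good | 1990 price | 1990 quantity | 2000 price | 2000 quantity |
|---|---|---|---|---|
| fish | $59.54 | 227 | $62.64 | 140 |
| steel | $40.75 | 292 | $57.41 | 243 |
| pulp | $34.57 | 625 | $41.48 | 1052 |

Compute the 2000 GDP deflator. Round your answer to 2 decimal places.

121.52

Nominal GDP 2000 = 62.64·140 + 57.41·243 + 41.48·1052 = 66357.19.
Real GDP 2000 (at 1990 prices) = 59.54·140 + 40.75·243 + 34.57·1052 = 54605.49.
Deflator = Nominal/Real × 100 = 66357.19/54605.49 × 100 = 121.521.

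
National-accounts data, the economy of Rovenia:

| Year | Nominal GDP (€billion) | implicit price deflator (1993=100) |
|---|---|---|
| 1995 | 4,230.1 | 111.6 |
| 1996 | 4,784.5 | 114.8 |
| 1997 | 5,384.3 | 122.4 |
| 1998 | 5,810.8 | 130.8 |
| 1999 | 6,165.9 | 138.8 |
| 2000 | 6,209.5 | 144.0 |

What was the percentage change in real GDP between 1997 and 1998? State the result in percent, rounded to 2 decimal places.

Real GDP 1997 = 5384.3/1.224 = 4398.94.
Real GDP 1998 = 5810.8/1.308 = 4442.51.
Change = 4442.51/4398.94 − 1 = 0.0099.

0.99%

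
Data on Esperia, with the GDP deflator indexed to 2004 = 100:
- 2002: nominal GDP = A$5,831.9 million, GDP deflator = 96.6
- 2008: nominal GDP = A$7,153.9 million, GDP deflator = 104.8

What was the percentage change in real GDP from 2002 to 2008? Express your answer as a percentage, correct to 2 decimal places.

Deflate each year: 2002 → 5831.9/0.966 = 6037.16; 2008 → 7153.9/1.048 = 6826.24.
So real GDP changed by 6826.24/6037.16 − 1 = 0.1307, i.e. 13.07%.

13.07%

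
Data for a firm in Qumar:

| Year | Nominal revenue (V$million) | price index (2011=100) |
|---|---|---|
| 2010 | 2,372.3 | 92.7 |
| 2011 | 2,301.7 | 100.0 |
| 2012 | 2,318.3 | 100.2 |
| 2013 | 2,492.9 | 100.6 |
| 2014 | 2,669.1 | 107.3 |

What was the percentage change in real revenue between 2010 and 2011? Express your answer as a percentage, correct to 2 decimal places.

-10.06%

Real revenue 2010 = 2372.3/0.927 = 2559.12.
Real revenue 2011 = 2301.7/1.000 = 2301.70.
Change = 2301.70/2559.12 − 1 = -0.1006.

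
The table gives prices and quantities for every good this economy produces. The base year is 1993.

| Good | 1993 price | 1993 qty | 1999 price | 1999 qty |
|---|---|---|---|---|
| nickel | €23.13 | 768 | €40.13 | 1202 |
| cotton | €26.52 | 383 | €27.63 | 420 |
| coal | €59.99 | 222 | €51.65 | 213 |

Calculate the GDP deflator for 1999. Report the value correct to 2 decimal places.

136.98

Nominal GDP 1999 = 40.13·1202 + 27.63·420 + 51.65·213 = 70842.31.
Real GDP 1999 (at 1993 prices) = 23.13·1202 + 26.52·420 + 59.99·213 = 51718.53.
Deflator = Nominal/Real × 100 = 70842.31/51718.53 × 100 = 136.977.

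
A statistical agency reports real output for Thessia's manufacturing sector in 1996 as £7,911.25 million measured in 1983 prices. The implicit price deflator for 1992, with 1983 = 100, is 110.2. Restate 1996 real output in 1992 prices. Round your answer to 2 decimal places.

£8,718.20 million

Real output in 1992 prices = Real output in 1983 prices × (P_1992/P_1983) = 7911.25 × 1.102 = 8718.20.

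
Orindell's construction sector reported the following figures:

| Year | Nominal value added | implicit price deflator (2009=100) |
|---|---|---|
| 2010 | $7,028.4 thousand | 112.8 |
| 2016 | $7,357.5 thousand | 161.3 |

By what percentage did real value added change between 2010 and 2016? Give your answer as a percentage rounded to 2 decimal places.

Real value added 2010 = 7028.4 / 1.128 = 6230.85.
Real value added 2016 = 7357.5 / 1.613 = 4561.38.
Real growth = 4561.38 / 6230.85 − 1 = -0.2679.

-26.79%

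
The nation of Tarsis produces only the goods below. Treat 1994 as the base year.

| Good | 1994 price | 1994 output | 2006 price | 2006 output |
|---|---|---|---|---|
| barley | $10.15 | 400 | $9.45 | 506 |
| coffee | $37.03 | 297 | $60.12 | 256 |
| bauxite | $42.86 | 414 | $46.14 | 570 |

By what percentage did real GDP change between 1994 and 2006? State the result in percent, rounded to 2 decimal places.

Real GDP 1994 = Nominal GDP 1994 = 10.15·400 + 37.03·297 + 42.86·414 = 32801.95.
Real GDP 2006 (at 1994 prices) = 10.15·506 + 37.03·256 + 42.86·570 = 39045.78.
Real growth = 39045.78/32801.95 − 1 = 0.1903.

19.03%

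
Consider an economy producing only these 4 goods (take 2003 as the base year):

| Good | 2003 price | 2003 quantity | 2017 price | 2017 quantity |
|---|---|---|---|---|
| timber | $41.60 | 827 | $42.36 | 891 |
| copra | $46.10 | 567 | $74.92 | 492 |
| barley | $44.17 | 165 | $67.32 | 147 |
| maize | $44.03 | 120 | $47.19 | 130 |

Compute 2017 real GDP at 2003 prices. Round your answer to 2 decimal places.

$71963.69

Real GDP 2017 = Σ (p_2003 × q_2017) = 41.60·891 + 46.10·492 + 44.17·147 + 44.03·130 = 71963.69.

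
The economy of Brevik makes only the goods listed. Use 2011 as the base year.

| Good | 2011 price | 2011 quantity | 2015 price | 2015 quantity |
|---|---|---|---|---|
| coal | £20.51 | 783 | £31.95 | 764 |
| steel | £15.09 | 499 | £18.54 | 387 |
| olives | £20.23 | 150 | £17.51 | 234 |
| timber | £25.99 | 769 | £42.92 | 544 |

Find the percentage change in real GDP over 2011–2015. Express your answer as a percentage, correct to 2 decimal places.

Real GDP 2011 = Nominal GDP 2011 = 20.51·783 + 15.09·499 + 20.23·150 + 25.99·769 = 46610.05.
Real GDP 2015 (at 2011 prices) = 20.51·764 + 15.09·387 + 20.23·234 + 25.99·544 = 40381.85.
Real growth = 40381.85/46610.05 − 1 = -0.1336.

-13.36%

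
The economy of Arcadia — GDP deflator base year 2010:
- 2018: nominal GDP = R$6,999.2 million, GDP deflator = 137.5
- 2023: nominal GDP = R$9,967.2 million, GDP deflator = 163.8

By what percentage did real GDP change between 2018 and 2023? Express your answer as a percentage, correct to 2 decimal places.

Deflate each year: 2018 → 6999.2/1.375 = 5090.33; 2023 → 9967.2/1.638 = 6084.98.
So real GDP changed by 6084.98/5090.33 − 1 = 0.1954, i.e. 19.54%.

19.54%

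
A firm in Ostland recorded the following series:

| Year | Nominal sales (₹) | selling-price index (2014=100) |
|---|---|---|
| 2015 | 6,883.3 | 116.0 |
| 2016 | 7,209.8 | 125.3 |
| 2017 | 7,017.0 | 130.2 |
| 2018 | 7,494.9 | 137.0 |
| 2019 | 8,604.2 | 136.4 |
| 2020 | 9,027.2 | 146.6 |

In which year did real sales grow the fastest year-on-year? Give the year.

2016: real = 7209.8/1.253 = 5754.03; growth vs 2015 (5933.88) = -3.03%.
2017: real = 7017.0/1.302 = 5389.40; growth vs 2016 (5754.03) = -6.34%.
2018: real = 7494.9/1.370 = 5470.73; growth vs 2017 (5389.40) = 1.51%.
2019: real = 8604.2/1.364 = 6308.06; growth vs 2018 (5470.73) = 15.31%.
2020: real = 9027.2/1.466 = 6157.71; growth vs 2019 (6308.06) = -2.38%.

2019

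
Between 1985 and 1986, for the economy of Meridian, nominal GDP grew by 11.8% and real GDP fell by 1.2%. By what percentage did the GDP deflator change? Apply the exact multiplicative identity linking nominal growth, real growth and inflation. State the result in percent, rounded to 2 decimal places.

(1 + g_nom) = (1 + g_real)(1 + π), so π = 1.1180 / 0.9880 − 1 = 0.13158.

13.16%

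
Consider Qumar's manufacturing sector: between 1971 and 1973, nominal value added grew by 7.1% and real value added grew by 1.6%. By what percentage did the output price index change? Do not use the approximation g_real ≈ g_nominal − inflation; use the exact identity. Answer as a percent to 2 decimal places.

5.41%

(1 + g_nom) = (1 + g_real)(1 + π), so π = 1.0710 / 1.0160 − 1 = 0.05413.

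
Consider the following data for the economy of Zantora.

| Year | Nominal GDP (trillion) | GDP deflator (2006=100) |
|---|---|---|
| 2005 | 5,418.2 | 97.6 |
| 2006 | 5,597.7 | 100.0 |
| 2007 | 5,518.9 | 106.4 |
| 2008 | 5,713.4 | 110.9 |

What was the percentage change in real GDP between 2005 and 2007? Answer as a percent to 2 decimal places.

Real GDP 2005 = 5418.2/0.976 = 5551.43.
Real GDP 2007 = 5518.9/1.064 = 5186.94.
Change = 5186.94/5551.43 − 1 = -0.0657.

-6.57%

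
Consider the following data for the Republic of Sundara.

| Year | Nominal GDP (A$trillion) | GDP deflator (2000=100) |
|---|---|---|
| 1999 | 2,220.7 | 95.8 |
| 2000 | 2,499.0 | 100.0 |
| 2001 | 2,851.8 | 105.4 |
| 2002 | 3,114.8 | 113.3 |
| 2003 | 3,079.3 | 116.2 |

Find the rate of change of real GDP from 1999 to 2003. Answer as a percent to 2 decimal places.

Real GDP 1999 = 2220.7/0.958 = 2318.06.
Real GDP 2003 = 3079.3/1.162 = 2650.00.
Change = 2650.00/2318.06 − 1 = 0.1432.

14.32%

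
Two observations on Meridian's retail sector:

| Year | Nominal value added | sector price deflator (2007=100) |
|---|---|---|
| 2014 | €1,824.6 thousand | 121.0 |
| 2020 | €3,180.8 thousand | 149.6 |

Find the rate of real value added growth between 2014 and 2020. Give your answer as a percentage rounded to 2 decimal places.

Deflate each year: 2014 → 1824.6/1.210 = 1507.93; 2020 → 3180.8/1.496 = 2126.20.
So real value added changed by 2126.20/1507.93 − 1 = 0.4100, i.e. 41.00%.

41.00%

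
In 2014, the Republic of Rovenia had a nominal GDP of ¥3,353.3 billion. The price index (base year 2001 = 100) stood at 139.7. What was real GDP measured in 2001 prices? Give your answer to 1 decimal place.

Real GDP = Nominal / (price index/100) = 3353.3 / 1.397 = 2400.36.

¥2,400.4 billion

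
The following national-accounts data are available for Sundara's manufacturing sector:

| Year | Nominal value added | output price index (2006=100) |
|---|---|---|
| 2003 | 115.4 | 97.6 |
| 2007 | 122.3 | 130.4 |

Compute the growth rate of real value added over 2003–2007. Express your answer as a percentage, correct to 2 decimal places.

Real value added 2003 = 115.4 / 0.976 = 118.24.
Real value added 2007 = 122.3 / 1.304 = 93.79.
Real growth = 93.79 / 118.24 − 1 = -0.2068.

-20.68%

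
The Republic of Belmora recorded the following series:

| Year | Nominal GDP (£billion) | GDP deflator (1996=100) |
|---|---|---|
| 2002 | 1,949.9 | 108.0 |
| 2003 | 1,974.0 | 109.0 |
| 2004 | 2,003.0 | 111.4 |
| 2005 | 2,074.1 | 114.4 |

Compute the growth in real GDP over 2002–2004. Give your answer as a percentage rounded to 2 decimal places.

-0.41%

Real GDP 2002 = 1949.9/1.080 = 1805.46.
Real GDP 2004 = 2003.0/1.114 = 1798.03.
Change = 1798.03/1805.46 − 1 = -0.0041.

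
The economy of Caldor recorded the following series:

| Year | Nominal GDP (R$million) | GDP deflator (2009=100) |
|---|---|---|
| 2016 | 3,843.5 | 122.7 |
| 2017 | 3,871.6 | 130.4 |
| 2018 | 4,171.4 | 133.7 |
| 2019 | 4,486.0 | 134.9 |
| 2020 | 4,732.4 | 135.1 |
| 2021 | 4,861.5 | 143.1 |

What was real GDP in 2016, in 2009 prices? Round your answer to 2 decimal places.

R$3,132.44 million

Real GDP 2016 = 3843.5 / 1.227 = 3132.44.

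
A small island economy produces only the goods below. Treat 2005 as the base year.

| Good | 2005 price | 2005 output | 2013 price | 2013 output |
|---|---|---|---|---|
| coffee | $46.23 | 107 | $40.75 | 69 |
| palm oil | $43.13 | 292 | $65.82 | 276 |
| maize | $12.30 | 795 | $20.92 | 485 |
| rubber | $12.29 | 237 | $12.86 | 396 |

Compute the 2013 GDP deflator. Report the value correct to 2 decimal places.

139.69

Nominal GDP 2013 = 40.75·69 + 65.82·276 + 20.92·485 + 12.86·396 = 36216.83.
Real GDP 2013 (at 2005 prices) = 46.23·69 + 43.13·276 + 12.30·485 + 12.29·396 = 25926.09.
Deflator = Nominal/Real × 100 = 36216.83/25926.09 × 100 = 139.693.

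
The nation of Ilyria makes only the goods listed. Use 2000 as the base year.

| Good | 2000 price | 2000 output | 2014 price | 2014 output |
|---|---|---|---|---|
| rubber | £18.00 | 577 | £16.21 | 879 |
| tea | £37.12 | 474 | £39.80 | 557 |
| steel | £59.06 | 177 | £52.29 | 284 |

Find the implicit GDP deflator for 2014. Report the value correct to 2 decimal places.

Nominal GDP 2014 = 16.21·879 + 39.80·557 + 52.29·284 = 51267.55.
Real GDP 2014 (at 2000 prices) = 18.00·879 + 37.12·557 + 59.06·284 = 53270.88.
Deflator = Nominal/Real × 100 = 51267.55/53270.88 × 100 = 96.239.

96.24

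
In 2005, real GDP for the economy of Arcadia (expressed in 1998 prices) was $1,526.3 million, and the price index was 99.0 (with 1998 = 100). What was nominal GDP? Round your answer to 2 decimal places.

$1,511.04 million

Nominal GDP = Real × (price index/100) = 1526.3 × 0.990 = 1511.04.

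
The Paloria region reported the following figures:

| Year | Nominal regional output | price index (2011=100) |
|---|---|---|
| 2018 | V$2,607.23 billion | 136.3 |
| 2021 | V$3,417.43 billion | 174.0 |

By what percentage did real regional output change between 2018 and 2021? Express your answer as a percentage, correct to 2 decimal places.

2.68%

Real regional output 2018 = 2607.23 / 1.363 = 1912.86.
Real regional output 2021 = 3417.43 / 1.740 = 1964.04.
Real growth = 1964.04 / 1912.86 − 1 = 0.0268.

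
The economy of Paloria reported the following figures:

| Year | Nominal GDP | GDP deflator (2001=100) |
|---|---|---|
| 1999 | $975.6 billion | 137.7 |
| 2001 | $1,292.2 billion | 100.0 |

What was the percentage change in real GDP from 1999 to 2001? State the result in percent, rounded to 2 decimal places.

Deflate each year: 1999 → 975.6/1.377 = 708.50; 2001 → 1292.2/1.000 = 1292.20.
So real GDP changed by 1292.20/708.50 − 1 = 0.8239, i.e. 82.39%.

82.39%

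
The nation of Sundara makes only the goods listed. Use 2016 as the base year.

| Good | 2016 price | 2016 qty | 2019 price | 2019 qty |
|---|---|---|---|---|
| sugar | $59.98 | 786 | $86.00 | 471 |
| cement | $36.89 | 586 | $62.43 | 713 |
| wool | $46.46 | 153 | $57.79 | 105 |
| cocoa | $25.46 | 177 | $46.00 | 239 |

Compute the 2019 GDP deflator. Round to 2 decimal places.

Nominal GDP 2019 = 86.00·471 + 62.43·713 + 57.79·105 + 46.00·239 = 102080.54.
Real GDP 2019 (at 2016 prices) = 59.98·471 + 36.89·713 + 46.46·105 + 25.46·239 = 65516.39.
Deflator = Nominal/Real × 100 = 102080.54/65516.39 × 100 = 155.809.

155.81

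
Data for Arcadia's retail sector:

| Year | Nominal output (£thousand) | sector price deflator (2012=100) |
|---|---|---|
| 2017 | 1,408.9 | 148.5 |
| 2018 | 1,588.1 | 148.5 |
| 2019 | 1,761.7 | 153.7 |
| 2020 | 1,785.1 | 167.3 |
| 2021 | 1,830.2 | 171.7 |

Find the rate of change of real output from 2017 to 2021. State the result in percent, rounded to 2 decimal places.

12.35%

Real output 2017 = 1408.9/1.485 = 948.75.
Real output 2021 = 1830.2/1.717 = 1065.93.
Change = 1065.93/948.75 − 1 = 0.1235.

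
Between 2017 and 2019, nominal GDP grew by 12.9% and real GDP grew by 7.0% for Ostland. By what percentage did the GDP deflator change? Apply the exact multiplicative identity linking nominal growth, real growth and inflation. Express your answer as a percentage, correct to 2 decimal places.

5.51%

(1 + g_nom) = (1 + g_real)(1 + π), so π = 1.1290 / 1.0700 − 1 = 0.05514.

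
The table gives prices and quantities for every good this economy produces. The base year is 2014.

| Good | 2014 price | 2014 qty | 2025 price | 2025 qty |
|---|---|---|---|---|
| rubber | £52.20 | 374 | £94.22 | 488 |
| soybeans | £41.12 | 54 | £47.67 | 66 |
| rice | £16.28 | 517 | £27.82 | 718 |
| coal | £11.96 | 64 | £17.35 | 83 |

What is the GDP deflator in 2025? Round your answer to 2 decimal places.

Nominal GDP 2025 = 94.22·488 + 47.67·66 + 27.82·718 + 17.35·83 = 70540.39.
Real GDP 2025 (at 2014 prices) = 52.20·488 + 41.12·66 + 16.28·718 + 11.96·83 = 40869.24.
Deflator = Nominal/Real × 100 = 70540.39/40869.24 × 100 = 172.600.

172.60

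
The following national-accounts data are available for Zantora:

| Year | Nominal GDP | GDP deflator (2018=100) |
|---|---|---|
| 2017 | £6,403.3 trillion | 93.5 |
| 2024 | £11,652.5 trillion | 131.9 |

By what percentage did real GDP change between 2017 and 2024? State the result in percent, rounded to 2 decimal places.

Deflate each year: 2017 → 6403.3/0.935 = 6848.45; 2024 → 11652.5/1.319 = 8834.34.
So real GDP changed by 8834.34/6848.45 − 1 = 0.2900, i.e. 29.00%.

29.00%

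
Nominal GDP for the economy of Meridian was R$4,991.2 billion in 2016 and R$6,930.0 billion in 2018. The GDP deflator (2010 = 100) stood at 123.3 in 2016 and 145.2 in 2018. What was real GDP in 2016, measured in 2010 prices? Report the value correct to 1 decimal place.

R$4,048.0 billion

Real GDP = Nominal / (GDP deflator/100) = 4991.2 / 1.233 = 4048.01.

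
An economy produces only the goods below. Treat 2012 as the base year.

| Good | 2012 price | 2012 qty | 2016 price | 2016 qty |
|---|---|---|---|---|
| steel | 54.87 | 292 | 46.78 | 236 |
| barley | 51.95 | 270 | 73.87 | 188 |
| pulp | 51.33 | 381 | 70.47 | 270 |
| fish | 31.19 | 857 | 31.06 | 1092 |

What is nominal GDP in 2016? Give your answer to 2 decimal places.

Nominal GDP 2016 = Σ (p_2016 × q_2016) = 46.78·236 + 73.87·188 + 70.47·270 + 31.06·1092 = 77872.06.

77872.06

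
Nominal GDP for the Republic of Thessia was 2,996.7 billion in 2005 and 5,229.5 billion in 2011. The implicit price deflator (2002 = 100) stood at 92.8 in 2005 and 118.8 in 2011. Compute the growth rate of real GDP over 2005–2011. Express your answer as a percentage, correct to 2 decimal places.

Deflate each year: 2005 → 2996.7/0.928 = 3229.20; 2011 → 5229.5/1.188 = 4401.94.
So real GDP changed by 4401.94/3229.20 − 1 = 0.3632, i.e. 36.32%.

36.32%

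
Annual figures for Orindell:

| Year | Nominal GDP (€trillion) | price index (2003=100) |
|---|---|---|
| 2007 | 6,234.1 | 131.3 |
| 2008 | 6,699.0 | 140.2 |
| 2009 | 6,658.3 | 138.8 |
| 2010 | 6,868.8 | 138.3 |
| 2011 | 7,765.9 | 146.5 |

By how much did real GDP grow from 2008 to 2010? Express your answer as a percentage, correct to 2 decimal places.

3.94%

Real GDP 2008 = 6699.0/1.402 = 4778.17.
Real GDP 2010 = 6868.8/1.383 = 4966.59.
Change = 4966.59/4778.17 − 1 = 0.0394.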